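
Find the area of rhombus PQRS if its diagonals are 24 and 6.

Area = (24 * 6) / 2 = 144 / 2 = 72

72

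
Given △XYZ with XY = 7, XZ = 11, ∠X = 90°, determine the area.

Area = (1/2) * XY * XZ * sin(X)
Area = (1/2) * 7 * 11 * sin(90°)
Area = (1/2) * 7 * 11 * 1
Area = 77/2

77/2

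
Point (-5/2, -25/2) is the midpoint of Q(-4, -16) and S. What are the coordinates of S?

Using the midpoint formula: M = ((x1 + x2)/2, (y1 + y2)/2)
We know M = (-5/2, -25/2) and Q = (-4, -16)
For x: -5/2 = (-4 + x2)/2, so x2 = 2*-5/2 - -4 = -1
For y: -25/2 = (-16 + y2)/2, so y2 = 2*-25/2 - -16 = -9
S = (-1, -9)

(-1, -9)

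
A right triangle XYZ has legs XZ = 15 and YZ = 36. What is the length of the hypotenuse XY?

In a right triangle, the square of the hypotenuse equals the sum of the squares of the two legs.
The legs are 15 and 36, so the hypotenuse = sqrt(225 + 1296) = sqrt(1521) = 39.

39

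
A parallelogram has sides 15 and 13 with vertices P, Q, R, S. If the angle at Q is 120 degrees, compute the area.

Area = 15 * 13 * sin(120°) = 195 * sqrt(3)/2 = 195*sqrt(3)/2

195*sqrt(3)/2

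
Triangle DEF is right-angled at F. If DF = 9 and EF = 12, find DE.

By the Pythagorean theorem: DE^2 = DF^2 + EF^2
DE^2 = 9^2 + 12^2 = 81 + 144 = 225
DE = sqrt(225) = 15

15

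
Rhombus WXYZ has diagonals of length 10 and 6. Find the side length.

In a rhombus, the diagonals bisect each other perpendicularly, creating four congruent right triangles.
Each triangle has legs 5 (half of 10) and 3 (half of 6).
The hypotenuse of each right triangle is a side of the rhombus:
side = sqrt(5^2 + 3^2) = sqrt(34)

sqrt(34)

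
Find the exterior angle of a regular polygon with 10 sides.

Each exterior angle of a regular n-gon is 360 / n.
For n = 10: 360 / 10 = 36 degrees.

36 degrees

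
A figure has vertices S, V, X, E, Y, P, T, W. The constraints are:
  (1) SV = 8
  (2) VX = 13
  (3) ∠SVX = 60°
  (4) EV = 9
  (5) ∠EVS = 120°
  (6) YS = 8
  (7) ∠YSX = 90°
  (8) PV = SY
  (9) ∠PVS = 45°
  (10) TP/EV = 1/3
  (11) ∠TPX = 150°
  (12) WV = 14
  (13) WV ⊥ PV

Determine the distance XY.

Step 1: By the law of cosines on triangle XVS: XS² = 13² + 8² − 2·13·8·cos(60°) = 129, so XS = √129.
Step 2: By the law of cosines on triangle XSY: XY² = √129² + 8² − 2·√129·8·cos(90°) = 193, so XY = √193.

Therefore, the length of XY = √193.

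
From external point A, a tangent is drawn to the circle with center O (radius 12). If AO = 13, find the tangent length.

The tangent, radius, and line from the external point to the center form a right triangle.
The right angle is where the tangent meets the radius.
By the Pythagorean theorem: tangent² + 12² = 13²
tangent² = 169 - 144 = 25
tangent = 5

5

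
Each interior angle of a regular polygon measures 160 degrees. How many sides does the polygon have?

Each interior angle of a regular n-gon is (n - 2) * 180 / n.
Setting this equal to 160:
(n - 2) * 180 / n = 160
Each exterior angle = 180 - 160 = 20 degrees.
Since exterior angles sum to 360: n = 360 / 20 = 18.

18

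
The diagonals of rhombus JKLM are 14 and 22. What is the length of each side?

In a rhombus, the diagonals bisect each other perpendicularly, creating four congruent right triangles.
Each triangle has legs 7 (half of 14) and 11 (half of 22).
The hypotenuse of each right triangle is a side of the rhombus:
side = sqrt(7^2 + 11^2) = sqrt(170)

sqrt(170)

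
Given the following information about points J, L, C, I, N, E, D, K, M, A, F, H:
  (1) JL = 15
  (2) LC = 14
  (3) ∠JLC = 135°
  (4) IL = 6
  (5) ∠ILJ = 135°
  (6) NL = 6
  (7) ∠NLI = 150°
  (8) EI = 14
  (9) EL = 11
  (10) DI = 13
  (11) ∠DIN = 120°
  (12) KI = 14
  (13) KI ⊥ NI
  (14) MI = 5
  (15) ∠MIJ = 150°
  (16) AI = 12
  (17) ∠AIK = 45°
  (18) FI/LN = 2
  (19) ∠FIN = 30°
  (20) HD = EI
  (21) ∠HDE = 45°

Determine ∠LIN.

Step 1: By the law of cosines on triangle ILN: IN² = 6² + 6² − 2·6·6·cos(150°) = 134.35, so IN ≈ 11.59.
Step 2: By the inverse law of cosines on triangle LIN: cos(∠LIN) = (6² + 11.59² − 6²) / (2·6·11.59) = 134.35/139.09 = 0.9659, so ∠LIN = 15°.

Therefore, the measure of angle ∠LIN = 15°.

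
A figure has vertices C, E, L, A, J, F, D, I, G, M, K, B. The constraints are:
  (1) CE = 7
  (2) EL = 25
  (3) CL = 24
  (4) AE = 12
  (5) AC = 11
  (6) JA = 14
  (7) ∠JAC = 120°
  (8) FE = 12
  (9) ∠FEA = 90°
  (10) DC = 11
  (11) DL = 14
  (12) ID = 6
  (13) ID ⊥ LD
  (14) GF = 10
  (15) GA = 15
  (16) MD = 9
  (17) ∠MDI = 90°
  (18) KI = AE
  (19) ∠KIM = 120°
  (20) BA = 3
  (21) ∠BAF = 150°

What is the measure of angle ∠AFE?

Step 1: By the law of cosines on triangle FEA: FA² = 12² + 12² − 2·12·12·cos(90°) = 288, so FA = 12·√2.
Step 2: By the inverse law of cosines on triangle AFE: cos(∠AFE) = ((12·√2)² + 12² − 12²) / (2·12·√2·12) = 288/407.29 = 0.7071, so ∠AFE = 45°.

Therefore, the measure of angle ∠AFE = 45°.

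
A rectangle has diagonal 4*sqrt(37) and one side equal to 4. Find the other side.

b = sqrt(d^2 - a^2) = sqrt(592 - 16) = sqrt(576) = 24

24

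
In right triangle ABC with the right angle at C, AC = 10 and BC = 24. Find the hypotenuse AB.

In a right triangle, the square of the hypotenuse equals the sum of the squares of the two legs.
The legs are 10 and 24, so the hypotenuse = sqrt(100 + 576) = sqrt(676) = 26.

26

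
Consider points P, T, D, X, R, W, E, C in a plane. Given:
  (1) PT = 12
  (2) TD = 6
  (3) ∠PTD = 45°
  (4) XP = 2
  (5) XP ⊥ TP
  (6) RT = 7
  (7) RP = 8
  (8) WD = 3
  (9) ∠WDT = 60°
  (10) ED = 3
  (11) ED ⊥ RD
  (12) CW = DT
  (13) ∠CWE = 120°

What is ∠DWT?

Step 1: By the law of cosines on triangle WDT: WT² = 3² + 6² − 2·3·6·cos(60°) = 27, so WT = 3·√3.
Step 2: By the inverse law of cosines on triangle DWT: cos(∠DWT) = (3² + (3·√3)² − 6²) / (2·3·3·√3) = 0/31.18 = 0, so ∠DWT = 90°.

Therefore, the measure of angle ∠DWT = 90°.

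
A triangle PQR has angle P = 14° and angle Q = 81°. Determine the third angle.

angle R = 180 - 14 - 81 = 85 degrees.

85 degrees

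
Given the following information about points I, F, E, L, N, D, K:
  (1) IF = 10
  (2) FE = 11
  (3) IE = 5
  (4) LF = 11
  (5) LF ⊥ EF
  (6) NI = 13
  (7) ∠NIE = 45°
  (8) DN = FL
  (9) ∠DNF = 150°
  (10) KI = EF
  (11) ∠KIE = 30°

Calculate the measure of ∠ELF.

Step 1: By the law of cosines on triangle LFE: LE² = 11² + 11² − 2·11·11·cos(90°) = 242, so LE = 11·√2.
Step 2: By the inverse law of cosines on triangle ELF: cos(∠ELF) = ((11·√2)² + 11² − 11²) / (2·11·√2·11) = 242/342.24 = 0.7071, so ∠ELF = 45°.

Therefore, the measure of angle ∠ELF = 45°.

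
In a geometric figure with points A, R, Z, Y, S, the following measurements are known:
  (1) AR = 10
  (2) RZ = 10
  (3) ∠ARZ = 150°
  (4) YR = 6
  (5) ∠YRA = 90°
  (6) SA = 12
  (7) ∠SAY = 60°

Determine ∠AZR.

Step 1: By the law of cosines on triangle ZRA: ZA² = 10² + 10² − 2·10·10·cos(150°) = 373.21, so ZA ≈ 19.32.
Step 2: By the inverse law of cosines on triangle AZR: cos(∠AZR) = (19.32² + 10² − 10²) / (2·19.32·10) = 373.21/386.37 = 0.9659, so ∠AZR = 15°.

Therefore, the measure of angle ∠AZR = 15°.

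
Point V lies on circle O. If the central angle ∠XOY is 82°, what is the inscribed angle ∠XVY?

Inscribed angle = 82° / 2 = 41° (inscribed angle theorem).

41°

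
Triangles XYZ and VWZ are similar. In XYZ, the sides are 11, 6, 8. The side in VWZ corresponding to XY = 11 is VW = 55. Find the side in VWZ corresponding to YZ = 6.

Since the triangles are similar, the ratio of corresponding sides is constant.
Scale factor k = VW / XY = 55 / 11 = 5
WZ = k * YZ = 5 * 6 = 30

30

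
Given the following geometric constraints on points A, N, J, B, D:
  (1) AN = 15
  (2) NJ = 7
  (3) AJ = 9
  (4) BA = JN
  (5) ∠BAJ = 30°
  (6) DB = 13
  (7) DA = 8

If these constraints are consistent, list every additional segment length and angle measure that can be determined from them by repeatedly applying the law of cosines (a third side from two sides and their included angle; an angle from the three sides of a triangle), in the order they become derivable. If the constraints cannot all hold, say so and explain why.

The constraints are consistent. Derivable facts, in order:
After 1 step:
- JB ≈ 4.57
- ∠ABD = 32.2°
- ∠ADB = 27.8°
- ∠AJN = 138.94°
- ∠ANJ = 23.21°
- ∠BAD = 120°
- ∠JAN = 17.85°
After 2 steps:
- ∠ABJ = 100.01°
- ∠AJB = 49.99°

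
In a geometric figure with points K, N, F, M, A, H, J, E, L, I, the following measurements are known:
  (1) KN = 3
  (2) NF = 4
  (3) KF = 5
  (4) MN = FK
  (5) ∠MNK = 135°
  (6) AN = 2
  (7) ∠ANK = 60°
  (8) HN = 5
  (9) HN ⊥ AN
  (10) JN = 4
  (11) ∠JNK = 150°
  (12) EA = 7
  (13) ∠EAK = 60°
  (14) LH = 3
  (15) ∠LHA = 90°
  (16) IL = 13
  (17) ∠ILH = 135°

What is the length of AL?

Step 1: By the law of cosines on triangle HNA: HA² = 5² + 2² − 2·5·2·cos(90°) = 29, so HA = √29.
Step 2: By the law of cosines on triangle AHL: AL² = √29² + 3² − 2·√29·3·cos(90°) = 38, so AL = √38.

Therefore, the length of AL = √38.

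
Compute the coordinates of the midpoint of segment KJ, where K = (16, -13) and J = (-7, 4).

The midpoint is the average of the coordinates:
x: (16 + -7)/2 = 9/2
y: (-13 + 4)/2 = -9/2
Midpoint = (9/2, -9/2)

(9/2, -9/2)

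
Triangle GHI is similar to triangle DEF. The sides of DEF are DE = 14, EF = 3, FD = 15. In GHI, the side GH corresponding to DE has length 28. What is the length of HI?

Since the triangles are similar, the ratio of corresponding sides is constant.
Scale factor k = GH / DE = 28 / 14 = 2
HI = k * EF = 2 * 3 = 6

6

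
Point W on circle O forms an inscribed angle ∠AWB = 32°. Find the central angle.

Central angle = 2 × 32° = 64° (inscribed angle theorem).

64°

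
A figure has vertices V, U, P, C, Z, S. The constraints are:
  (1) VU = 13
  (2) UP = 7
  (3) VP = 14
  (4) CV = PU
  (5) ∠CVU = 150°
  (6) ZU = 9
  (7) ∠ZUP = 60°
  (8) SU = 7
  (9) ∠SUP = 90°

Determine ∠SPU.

Step 1: By the law of cosines on triangle PUS: PS² = 7² + 7² − 2·7·7·cos(90°) = 98, so PS = 7·√2.
Step 2: By the inverse law of cosines on triangle SPU: cos(∠SPU) = ((7·√2)² + 7² − 7²) / (2·7·√2·7) = 98/138.59 = 0.7071, so ∠SPU = 45°.

Therefore, the measure of angle ∠SPU = 45°.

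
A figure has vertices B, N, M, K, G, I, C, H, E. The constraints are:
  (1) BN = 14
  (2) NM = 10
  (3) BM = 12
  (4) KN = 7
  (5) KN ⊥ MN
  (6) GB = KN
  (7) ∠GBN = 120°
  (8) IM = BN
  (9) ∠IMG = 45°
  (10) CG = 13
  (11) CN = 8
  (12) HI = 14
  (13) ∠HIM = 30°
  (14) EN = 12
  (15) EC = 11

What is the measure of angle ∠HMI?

From the given relations: IM = BN = 14.
Step 1: By the law of cosines on triangle MIH: MH² = 14² + 14² − 2·14·14·cos(30°) = 52.52, so MH ≈ 7.25.
Step 2: By the inverse law of cosines on triangle HMI: cos(∠HMI) = (7.25² + 14² − 14²) / (2·7.25·14) = 52.52/202.91 = 0.2588, so ∠HMI = 75°.

Therefore, the measure of angle ∠HMI = 75°.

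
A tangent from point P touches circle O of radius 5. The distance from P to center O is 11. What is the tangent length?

tangent = √(d² - r²) = √(11² - 5²) = √(121 - 25) = √96 = 4*sqrt(6)

4*sqrt(6)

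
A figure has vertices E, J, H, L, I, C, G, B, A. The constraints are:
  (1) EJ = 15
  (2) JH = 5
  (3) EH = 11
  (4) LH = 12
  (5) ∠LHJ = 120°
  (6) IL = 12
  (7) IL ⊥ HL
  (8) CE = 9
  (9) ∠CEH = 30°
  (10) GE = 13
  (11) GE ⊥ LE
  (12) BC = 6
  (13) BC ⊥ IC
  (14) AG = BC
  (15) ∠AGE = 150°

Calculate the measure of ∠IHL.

Step 1: By the law of cosines on triangle HLI: HI² = 12² + 12² − 2·12·12·cos(90°) = 288, so HI = 12·√2.
Step 2: By the inverse law of cosines on triangle IHL: cos(∠IHL) = ((12·√2)² + 12² − 12²) / (2·12·√2·12) = 288/407.29 = 0.7071, so ∠IHL = 45°.

Therefore, the measure of angle ∠IHL = 45°.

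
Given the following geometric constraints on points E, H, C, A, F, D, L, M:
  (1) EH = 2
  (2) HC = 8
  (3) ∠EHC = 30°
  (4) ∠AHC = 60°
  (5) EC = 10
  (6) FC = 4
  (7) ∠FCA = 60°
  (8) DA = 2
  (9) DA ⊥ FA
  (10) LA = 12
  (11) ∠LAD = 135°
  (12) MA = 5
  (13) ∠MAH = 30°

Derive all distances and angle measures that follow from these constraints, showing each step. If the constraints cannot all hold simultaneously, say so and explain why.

These constraints are not satisfiable: (1), (2) and (3) already determine EC: by the law of cosines EC² = 2² + 8² − 2·2·8·cos(30°) = 40.29, so EC ≈ 6.35, which contradicts (5) EC = 10. No planar figure meets all of them, so nothing further can be derived.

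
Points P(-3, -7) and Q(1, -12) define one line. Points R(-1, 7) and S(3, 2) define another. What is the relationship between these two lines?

Slope of line 1: m1 = (-12 - -7)/(1 - -3) = -5/4 = -5/4
Slope of line 2: m2 = (2 - 7)/(3 - -1) = -5/4 = -5/4
m1 = m2, so the lines are parallel.

Parallel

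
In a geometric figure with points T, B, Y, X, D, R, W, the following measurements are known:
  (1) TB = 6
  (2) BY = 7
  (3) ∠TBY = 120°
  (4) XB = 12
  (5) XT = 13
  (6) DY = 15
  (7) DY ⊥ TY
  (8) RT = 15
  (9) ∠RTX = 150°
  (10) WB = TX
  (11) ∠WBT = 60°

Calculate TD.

Step 1: By the law of cosines on triangle TBY: TY² = 6² + 7² − 2·6·7·cos(120°) = 127, so TY = √127.
Step 2: By the law of cosines on triangle TYD: TD² = √127² + 15² − 2·√127·15·cos(90°) = 352, so TD = 4·√22.

Therefore, the length of TD = 4·√22.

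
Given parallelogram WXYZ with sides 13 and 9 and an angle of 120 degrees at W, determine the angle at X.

In a parallelogram, consecutive angles are supplementary (sum to 180°).
angle X = 180 - angle W
angle X = 180 - 120
angle X = 60 degrees

60 degrees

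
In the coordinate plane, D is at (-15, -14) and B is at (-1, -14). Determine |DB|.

d = sqrt((-1 - -15)^2 + (-14 - -14)^2)
d = sqrt(14^2 + 0^2)
d = sqrt(196 + 0)
d = sqrt(196) = 14

14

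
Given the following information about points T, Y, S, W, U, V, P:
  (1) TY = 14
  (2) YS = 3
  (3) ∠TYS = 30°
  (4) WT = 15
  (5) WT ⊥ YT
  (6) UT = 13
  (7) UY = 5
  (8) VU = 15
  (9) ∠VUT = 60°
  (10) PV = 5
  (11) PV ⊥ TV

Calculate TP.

Step 1: By the law of cosines on triangle VUT: VT² = 15² + 13² − 2·15·13·cos(60°) = 199, so VT = √199.
Step 2: By the law of cosines on triangle TVP: TP² = √199² + 5² − 2·√199·5·cos(90°) = 224, so TP = 4·√14.

Therefore, the length of TP = 4·√14.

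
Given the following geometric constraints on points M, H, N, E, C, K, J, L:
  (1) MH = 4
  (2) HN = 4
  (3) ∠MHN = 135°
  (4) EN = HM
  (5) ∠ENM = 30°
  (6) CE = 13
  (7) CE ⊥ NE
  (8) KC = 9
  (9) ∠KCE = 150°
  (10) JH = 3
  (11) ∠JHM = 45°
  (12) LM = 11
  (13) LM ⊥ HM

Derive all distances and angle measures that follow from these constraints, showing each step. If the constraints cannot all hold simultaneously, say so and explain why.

The constraints are consistent.

From the given relations:
  EN = HM = 4

Step 1: From MH = 4, HN = 4, and ∠MHN = 135°, by the law of cosines:
  MN² = MH² + HN² - 2·MH·HN·cos(135°) = 16 + 16 + 22.63 = 54.63
  MN ≈ 7.39

Step 2: From MH = 4, HJ = 3, and ∠MHJ = 45°, by the law of cosines:
  MJ² = MH² + HJ² - 2·MH·HJ·cos(45°) = 16 + 9 - 16.97 = 8.029
  MJ ≈ 2.83

Step 3: From HM = 4, ML = 11, and ∠HML = 90°, by the law of cosines:
  HL² = HM² + ML² - 2·HM·ML·cos(90°) = 16 + 121 - 0 = 137
  HL = √137

Step 4: From NE = 4, EC = 13, and ∠NEC = 90°, by the law of cosines:
  NC² = NE² + EC² - 2·NE·EC·cos(90°) = 16 + 169 - 0 = 185
  NC = √185

Step 5: From EC = 13, CK = 9, and ∠ECK = 150°, by the law of cosines:
  EK² = EC² + CK² - 2·EC·CK·cos(150°) = 169 + 81 + 202.6 = 452.6
  EK ≈ 21.28

Step 6: From MN = 7.39, NE = 4, and ∠MNE = 30°, by the law of cosines:
  ME² = MN² + NE² - 2·MN·NE·cos(30°) = 54.63 + 16 - 51.21 = 19.42
  ME ≈ 4.41

Step 7: From MH = 4, MJ = 2.83, HJ = 3, by the inverse law of cosines:
  cos(∠HMJ) = (MH² + MJ² - HJ²) / (2·MH·MJ)
  ∠HMJ = 48.47°

Step 8: From MH = 4, MN = 7.39, HN = 4, by the inverse law of cosines:
  cos(∠HMN) = (MH² + MN² - HN²) / (2·MH·MN)
  ∠HMN = 22.5°

Step 9: From HL = √137, HM = 4, LM = 11, by the inverse law of cosines:
  cos(∠LHM) = (HL² + HM² - LM²) / (2·HL·HM)
  ∠LHM = 70.02°

Step 10: From NC = √185, NE = 4, CE = 13, by the inverse law of cosines:
  cos(∠CNE) = (NC² + NE² - CE²) / (2·NC·NE)
  ∠CNE = 72.9°

Step 11: From NH = 4, NM = 7.39, HM = 4, by the inverse law of cosines:
  cos(∠HNM) = (NH² + NM² - HM²) / (2·NH·NM)
  ∠HNM = 22.5°

Step 12: From EC = 13, EK = 21.28, CK = 9, by the inverse law of cosines:
  cos(∠CEK) = (EC² + EK² - CK²) / (2·EC·EK)
  ∠CEK = 12.21°

Step 13: From CE = 13, CN = √185, EN = 4, by the inverse law of cosines:
  cos(∠ECN) = (CE² + CN² - EN²) / (2·CE·CN)
  ∠ECN = 17.1°

Step 14: From KC = 9, KE = 21.28, CE = 13, by the inverse law of cosines:
  cos(∠CKE) = (KC² + KE² - CE²) / (2·KC·KE)
  ∠CKE = 17.79°

Step 15: From JH = 3, JM = 2.83, HM = 4, by the inverse law of cosines:
  cos(∠HJM) = (JH² + JM² - HM²) / (2·JH·JM)
  ∠HJM = 86.53°

Step 16: From LH = √137, LM = 11, HM = 4, by the inverse law of cosines:
  cos(∠HLM) = (LH² + LM² - HM²) / (2·LH·LM)
  ∠HLM = 19.98°

Step 17: From ME = 4.41, MN = 7.39, EN = 4, by the inverse law of cosines:
  cos(∠EMN) = (ME² + MN² - EN²) / (2·ME·MN)
  ∠EMN = 26.99°

Step 18: From EM = 4.41, EN = 4, MN = 7.39, by the inverse law of cosines:
  cos(∠MEN) = (EM² + EN² - MN²) / (2·EM·EN)
  ∠MEN = 123.01°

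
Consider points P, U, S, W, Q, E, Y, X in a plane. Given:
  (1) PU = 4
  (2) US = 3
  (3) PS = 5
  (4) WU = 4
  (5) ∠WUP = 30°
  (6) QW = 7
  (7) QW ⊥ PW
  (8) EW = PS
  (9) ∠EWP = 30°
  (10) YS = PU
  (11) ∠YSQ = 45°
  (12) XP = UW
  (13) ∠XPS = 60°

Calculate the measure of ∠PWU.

Step 1: By the law of cosines on triangle WUP: WP² = 4² + 4² − 2·4·4·cos(30°) = 4.29, so WP ≈ 2.07.
Step 2: By the inverse law of cosines on triangle PWU: cos(∠PWU) = (2.07² + 4² − 4²) / (2·2.07·4) = 4.29/16.56 = 0.2588, so ∠PWU = 75°.

Therefore, the measure of angle ∠PWU = 75°.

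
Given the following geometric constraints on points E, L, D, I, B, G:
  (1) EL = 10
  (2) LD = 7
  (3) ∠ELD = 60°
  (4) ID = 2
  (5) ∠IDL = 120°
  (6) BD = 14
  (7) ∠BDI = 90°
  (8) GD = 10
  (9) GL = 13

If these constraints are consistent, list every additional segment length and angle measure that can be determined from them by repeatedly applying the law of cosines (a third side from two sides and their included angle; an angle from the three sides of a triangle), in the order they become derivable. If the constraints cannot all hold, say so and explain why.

The constraints are consistent. Derivable facts, in order:
After 1 step:
- ED = √79
- IB = 10·√2
- LI = √67
- ∠DGL = 32.2°
- ∠DLG = 49.58°
- ∠GDL = 98.21°
After 2 steps:
- ∠BID = 81.87°
- ∠DBI = 8.13°
- ∠DEL = 43°
- ∠DIL = 47.78°
- ∠DLI = 12.22°
- ∠EDL = 77°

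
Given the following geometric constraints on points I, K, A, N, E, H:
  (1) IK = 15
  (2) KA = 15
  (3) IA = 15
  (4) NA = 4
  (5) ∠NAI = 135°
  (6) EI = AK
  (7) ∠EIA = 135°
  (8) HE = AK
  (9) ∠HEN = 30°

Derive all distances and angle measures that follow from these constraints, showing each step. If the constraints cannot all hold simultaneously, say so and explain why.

The constraints are consistent.

From the given relations:
  EI = AK = 15
  HE = AK = 15

Step 1: From IA = 15, AN = 4, and ∠IAN = 135°, by the law of cosines:
  IN² = IA² + AN² - 2·IA·AN·cos(135°) = 225 + 16 + 84.85 = 325.9
  IN ≈ 18.05

Step 2: From AI = 15, IE = 15, and ∠AIE = 135°, by the law of cosines:
  AE² = AI² + IE² - 2·AI·IE·cos(135°) = 225 + 225 + 318.2 = 768.2
  AE ≈ 27.72

Step 3: From IA = 15, IK = 15, AK = 15, by the inverse law of cosines:
  cos(∠AIK) = (IA² + IK² - AK²) / (2·IA·IK)
  ∠AIK = 60°

Step 4: From KA = 15, KI = 15, AI = 15, by the inverse law of cosines:
  cos(∠AKI) = (KA² + KI² - AI²) / (2·KA·KI)
  ∠AKI = 60°

Step 5: From AI = 15, AK = 15, IK = 15, by the inverse law of cosines:
  cos(∠IAK) = (AI² + AK² - IK²) / (2·AI·AK)
  ∠IAK = 60°

Step 6: From IA = 15, IN = 18.05, AN = 4, by the inverse law of cosines:
  cos(∠AIN) = (IA² + IN² - AN²) / (2·IA·IN)
  ∠AIN = 9.01°

Step 7: From AE = 27.72, AI = 15, EI = 15, by the inverse law of cosines:
  cos(∠EAI) = (AE² + AI² - EI²) / (2·AE·AI)
  ∠EAI = 22.5°

Step 8: From NA = 4, NI = 18.05, AI = 15, by the inverse law of cosines:
  cos(∠ANI) = (NA² + NI² - AI²) / (2·NA·NI)
  ∠ANI = 35.99°

Step 9: From EA = 27.72, EI = 15, AI = 15, by the inverse law of cosines:
  cos(∠AEI) = (EA² + EI² - AI²) / (2·EA·EI)
  ∠AEI = 22.5°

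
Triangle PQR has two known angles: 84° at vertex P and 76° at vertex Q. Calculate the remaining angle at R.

The interior angles sum to 180°: angle R = 180 - 84 - 76 = 20°.
The triangle is acute (angles 84°, 76°, 20°).

20 degrees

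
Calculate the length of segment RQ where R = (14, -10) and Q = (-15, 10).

d = sqrt((-29)^2 + (20)^2) = sqrt(1241)

sqrt(1241)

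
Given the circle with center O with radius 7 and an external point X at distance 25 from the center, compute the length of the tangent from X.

tangent = √(d² - r²) = √(25² - 7²) = √(625 - 49) = √576 = 24

24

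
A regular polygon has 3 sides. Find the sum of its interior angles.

The sum of interior angles of an n-sided polygon is (n - 2) * 180.
For n = 3: (3 - 2) * 180 = 1 * 180 = 180 degrees.

180 degrees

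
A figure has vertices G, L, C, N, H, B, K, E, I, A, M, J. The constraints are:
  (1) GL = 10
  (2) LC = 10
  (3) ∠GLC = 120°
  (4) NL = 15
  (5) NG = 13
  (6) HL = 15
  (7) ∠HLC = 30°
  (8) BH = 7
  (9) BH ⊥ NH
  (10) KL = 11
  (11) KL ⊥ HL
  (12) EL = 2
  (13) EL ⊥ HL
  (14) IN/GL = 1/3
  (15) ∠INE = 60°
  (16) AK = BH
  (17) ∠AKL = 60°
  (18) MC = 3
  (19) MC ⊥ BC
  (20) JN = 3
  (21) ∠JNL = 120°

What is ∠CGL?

Step 1: By the law of cosines on triangle GLC: GC² = 10² + 10² − 2·10·10·cos(120°) = 300, so GC = 10·√3.
Step 2: By the inverse law of cosines on triangle CGL: cos(∠CGL) = ((10·√3)² + 10² − 10²) / (2·10·√3·10) = 300/346.41 = 0.866, so ∠CGL = 30°.

Therefore, the measure of angle ∠CGL = 30°.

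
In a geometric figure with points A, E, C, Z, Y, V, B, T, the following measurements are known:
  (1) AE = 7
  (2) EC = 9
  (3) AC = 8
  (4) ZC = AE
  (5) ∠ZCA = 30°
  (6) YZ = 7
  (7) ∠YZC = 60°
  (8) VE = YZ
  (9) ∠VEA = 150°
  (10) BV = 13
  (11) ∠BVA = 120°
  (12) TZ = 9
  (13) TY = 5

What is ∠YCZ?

From the given relations: ZC = AE = 7.
Step 1: By the law of cosines on triangle CZY: CY² = 7² + 7² − 2·7·7·cos(60°) = 49, so CY = 7.
Step 2: By the inverse law of cosines on triangle YCZ: cos(∠YCZ) = (7² + 7² − 7²) / (2·7·7) = 49/98 = 0.5, so ∠YCZ = 60°.

Therefore, the measure of angle ∠YCZ = 60°.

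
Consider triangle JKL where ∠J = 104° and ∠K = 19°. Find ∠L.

The interior angles sum to 180°: angle L = 180 - 104 - 19 = 57°.
The triangle is obtuse (angles 104°, 19°, 57°).

57 degrees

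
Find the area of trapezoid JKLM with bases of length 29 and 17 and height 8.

Area of a trapezoid = (base1 + base2) * height / 2
Area = (29 + 17) * 8 / 2
Area = 46 * 8 / 2
Area = 368 / 2
Area = 184

184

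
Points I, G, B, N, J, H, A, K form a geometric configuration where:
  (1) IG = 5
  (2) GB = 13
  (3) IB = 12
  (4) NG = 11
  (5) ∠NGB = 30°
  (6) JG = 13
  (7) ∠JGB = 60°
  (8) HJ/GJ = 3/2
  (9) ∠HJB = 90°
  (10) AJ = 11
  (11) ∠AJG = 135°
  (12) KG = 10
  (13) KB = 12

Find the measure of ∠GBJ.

Step 1: By the law of cosines on triangle BGJ: BJ² = 13² + 13² − 2·13·13·cos(60°) = 169, so BJ = 13.
Step 2: By the inverse law of cosines on triangle GBJ: cos(∠GBJ) = (13² + 13² − 13²) / (2·13·13) = 169/338 = 0.5, so ∠GBJ = 60°.

Therefore, the measure of angle ∠GBJ = 60°.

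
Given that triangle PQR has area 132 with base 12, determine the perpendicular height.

Area = (1/2) * base * height
height = 2 * Area / base
height = 2 * 132 / 12
height = 264 / 12
height = 22

22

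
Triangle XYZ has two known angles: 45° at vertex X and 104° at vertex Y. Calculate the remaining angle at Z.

The interior angles sum to 180°: angle Z = 180 - 45 - 104 = 31°.
The triangle is obtuse (angles 45°, 104°, 31°).

31 degrees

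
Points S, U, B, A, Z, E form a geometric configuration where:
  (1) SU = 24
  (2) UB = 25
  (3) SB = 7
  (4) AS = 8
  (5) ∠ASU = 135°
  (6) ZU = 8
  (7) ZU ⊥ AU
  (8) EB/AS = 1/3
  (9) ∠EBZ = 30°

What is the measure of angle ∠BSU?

Step 1: By the inverse law of cosines on triangle BSU: cos(∠BSU) = (7² + 24² − 25²) / (2·7·24) = 0/336 = 0, so ∠BSU = 90°.

Therefore, the measure of angle ∠BSU = 90°.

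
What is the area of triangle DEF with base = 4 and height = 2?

Area = (1/2) * base * height
Area = (1/2) * 4 * 2
Area = 4

4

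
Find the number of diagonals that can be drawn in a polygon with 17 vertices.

Each of the 17 vertices connects to 14 non-adjacent vertices via diagonals.
Total connections = 17 × 14 = 238, but each diagonal is counted twice.
Number of diagonals = 238 / 2 = 119.

119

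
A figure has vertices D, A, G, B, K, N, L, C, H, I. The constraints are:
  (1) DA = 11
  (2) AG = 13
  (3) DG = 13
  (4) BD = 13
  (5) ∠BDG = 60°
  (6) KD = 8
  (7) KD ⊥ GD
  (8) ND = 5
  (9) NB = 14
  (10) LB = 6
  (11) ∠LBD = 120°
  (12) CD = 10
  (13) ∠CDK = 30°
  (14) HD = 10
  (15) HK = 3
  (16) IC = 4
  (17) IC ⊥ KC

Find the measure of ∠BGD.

Step 1: By the law of cosines on triangle GDB: GB² = 13² + 13² − 2·13·13·cos(60°) = 169, so GB = 13.
Step 2: By the inverse law of cosines on triangle BGD: cos(∠BGD) = (13² + 13² − 13²) / (2·13·13) = 169/338 = 0.5, so ∠BGD = 60°.

Therefore, the measure of angle ∠BGD = 60°.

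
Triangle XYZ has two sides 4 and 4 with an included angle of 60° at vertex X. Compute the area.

Area = (1/2)(4)(4) sin(60°) = (1/2)(4)(4)(sqrt(3)/2) = 4*sqrt(3)

4*sqrt(3)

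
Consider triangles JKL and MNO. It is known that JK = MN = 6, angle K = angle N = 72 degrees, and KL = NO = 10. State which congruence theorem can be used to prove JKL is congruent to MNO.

The given information provides:
JK = MN = 6, angle K = angle N = 72 degrees, and KL = NO = 10
This matches the SAS congruence theorem.
Two pairs of corresponding sides and the included angle are equal (Side-Angle-Side).

SAS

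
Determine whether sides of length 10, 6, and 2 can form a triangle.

No.
The triangle inequality is violated: 6 + 2 = 8 ≤ 10.
These lengths cannot form a triangle.

No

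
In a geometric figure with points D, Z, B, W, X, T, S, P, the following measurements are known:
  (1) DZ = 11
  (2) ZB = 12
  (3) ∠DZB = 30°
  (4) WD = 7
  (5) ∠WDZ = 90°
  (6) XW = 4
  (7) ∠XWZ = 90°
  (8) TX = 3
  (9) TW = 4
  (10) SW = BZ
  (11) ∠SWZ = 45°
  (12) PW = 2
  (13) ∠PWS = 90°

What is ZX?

Step 1: By the law of cosines on triangle ZDW: ZW² = 11² + 7² − 2·11·7·cos(90°) = 170, so ZW = √170.
Step 2: By the law of cosines on triangle ZWX: ZX² = √170² + 4² − 2·√170·4·cos(90°) = 186, so ZX = √186.

Therefore, the length of ZX = √186.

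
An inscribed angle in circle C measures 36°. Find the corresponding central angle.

By the inscribed angle theorem, the central angle is twice the inscribed angle.
Central angle = 2 × 36° = 72°

72°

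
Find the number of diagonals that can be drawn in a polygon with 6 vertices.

Each of the 6 vertices connects to 3 non-adjacent vertices via diagonals.
Total connections = 6 × 3 = 18, but each diagonal is counted twice.
Number of diagonals = 18 / 2 = 9.

9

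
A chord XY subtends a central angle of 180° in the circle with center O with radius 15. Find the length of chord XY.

Drop a perpendicular from the center to the chord, bisecting both the chord and the central angle.
Each half-chord = r sin(θ/2) = 15 sin(90°).
The full chord = 2 × 15 × sin(90°) = 30.

30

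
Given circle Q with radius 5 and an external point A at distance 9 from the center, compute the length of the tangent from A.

The tangent, radius, and line from the external point to the center form a right triangle.
The right angle is where the tangent meets the radius.
By the Pythagorean theorem: tangent² + 5² = 9²
tangent² = 81 - 25 = 56
tangent = 2*sqrt(14)

2*sqrt(14)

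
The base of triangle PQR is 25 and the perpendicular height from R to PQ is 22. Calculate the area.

Area = (1/2) * base * height
Area = (1/2) * 25 * 22
Area = 275

275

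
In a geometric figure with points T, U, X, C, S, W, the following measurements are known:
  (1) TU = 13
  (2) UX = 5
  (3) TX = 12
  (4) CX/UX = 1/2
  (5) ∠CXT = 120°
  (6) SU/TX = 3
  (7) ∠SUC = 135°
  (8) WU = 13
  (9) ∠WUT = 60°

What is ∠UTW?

Step 1: By the law of cosines on triangle TUW: TW² = 13² + 13² − 2·13·13·cos(60°) = 169, so TW = 13.
Step 2: By the inverse law of cosines on triangle UTW: cos(∠UTW) = (13² + 13² − 13²) / (2·13·13) = 169/338 = 0.5, so ∠UTW = 60°.

Therefore, the measure of angle ∠UTW = 60°.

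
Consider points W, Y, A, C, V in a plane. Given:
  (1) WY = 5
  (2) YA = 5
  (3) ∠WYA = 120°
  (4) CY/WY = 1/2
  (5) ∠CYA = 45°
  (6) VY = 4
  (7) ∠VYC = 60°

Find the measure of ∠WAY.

Step 1: By the law of cosines on triangle AYW: AW² = 5² + 5² − 2·5·5·cos(120°) = 75, so AW = 5·√3.
Step 2: By the inverse law of cosines on triangle WAY: cos(∠WAY) = ((5·√3)² + 5² − 5²) / (2·5·√3·5) = 75/86.6 = 0.866, so ∠WAY = 30°.

Therefore, the measure of angle ∠WAY = 30°.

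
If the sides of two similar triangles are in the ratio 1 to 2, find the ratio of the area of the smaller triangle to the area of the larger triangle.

Area scales with the square of linear dimensions. If every length is multiplied by 1/2, then the area is multiplied by (1/2)^2 = 1/4.
The area ratio is 1:4.

1:4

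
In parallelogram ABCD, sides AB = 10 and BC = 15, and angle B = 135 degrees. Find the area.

The area of a parallelogram equals the product of two adjacent sides times the sine of the included angle.
This is because the height equals 15 * sin(135°) = 15*sqrt(2)/2.
Area = 10 * 15*sqrt(2)/2 = 75*sqrt(2)

75*sqrt(2)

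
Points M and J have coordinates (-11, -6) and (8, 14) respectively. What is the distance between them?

d = sqrt((19)^2 + (20)^2) = sqrt(761)

sqrt(761)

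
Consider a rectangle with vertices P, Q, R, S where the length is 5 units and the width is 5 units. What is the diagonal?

d = sqrt(5^2 + 5^2) = sqrt(50) = 5*sqrt(2)

5*sqrt(2)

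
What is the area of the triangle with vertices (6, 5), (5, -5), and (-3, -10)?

Using the Shoelace formula for a triangle:
Area = (1/2)|x0(y1 - y2) + x1(y2 - y0) + x2(y0 - y1)|
Area = (1/2)|6(-5 - -10) + 5(-10 - 5) + -3(5 - -5)|
Area = (1/2)|30 + -75 + -30|
Area = (1/2)|-75|
Area = (1/2)(75)
Area = 75/2

75/2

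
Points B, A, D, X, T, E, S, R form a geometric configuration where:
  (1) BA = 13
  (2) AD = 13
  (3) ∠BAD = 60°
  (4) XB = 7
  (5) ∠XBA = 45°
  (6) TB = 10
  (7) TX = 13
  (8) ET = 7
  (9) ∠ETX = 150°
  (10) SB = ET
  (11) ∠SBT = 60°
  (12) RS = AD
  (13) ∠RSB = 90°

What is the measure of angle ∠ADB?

Step 1: By the law of cosines on triangle DAB: DB² = 13² + 13² − 2·13·13·cos(60°) = 169, so DB = 13.
Step 2: By the inverse law of cosines on triangle ADB: cos(∠ADB) = (13² + 13² − 13²) / (2·13·13) = 169/338 = 0.5, so ∠ADB = 60°.

Therefore, the measure of angle ∠ADB = 60°.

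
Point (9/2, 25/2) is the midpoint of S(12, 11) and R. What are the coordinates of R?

Using the midpoint formula: M = ((x1 + x2)/2, (y1 + y2)/2)
We know M = (9/2, 25/2) and S = (12, 11)
For x: 9/2 = (12 + x2)/2, so x2 = 2*9/2 - 12 = -3
For y: 25/2 = (11 + y2)/2, so y2 = 2*25/2 - 11 = 14
R = (-3, 14)

(-3, 14)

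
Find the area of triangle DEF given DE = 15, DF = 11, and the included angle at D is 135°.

Area = (1/2) * DE * DF * sin(D)
Area = (1/2) * 15 * 11 * sin(135°)
Area = (1/2) * 15 * 11 * sqrt(2)/2
Area = 165*sqrt(2)/4

165*sqrt(2)/4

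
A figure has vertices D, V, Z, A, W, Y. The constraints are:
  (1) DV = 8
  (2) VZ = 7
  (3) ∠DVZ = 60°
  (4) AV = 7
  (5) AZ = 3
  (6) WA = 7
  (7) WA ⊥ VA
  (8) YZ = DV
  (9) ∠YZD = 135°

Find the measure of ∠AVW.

Step 1: By the law of cosines on triangle VAW: VW² = 7² + 7² − 2·7·7·cos(90°) = 98, so VW = 7·√2.
Step 2: By the inverse law of cosines on triangle AVW: cos(∠AVW) = (7² + (7·√2)² − 7²) / (2·7·7·√2) = 98/138.59 = 0.7071, so ∠AVW = 45°.

Therefore, the measure of angle ∠AVW = 45°.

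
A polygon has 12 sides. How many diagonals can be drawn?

The number of diagonals in an n-gon is n(n - 3)/2.
For n = 12: 12(12 - 3)/2 = 12 × 9 / 2 = 54.

54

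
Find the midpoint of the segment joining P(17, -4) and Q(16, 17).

The midpoint is the average of the coordinates:
x: (17 + 16)/2 = 33/2
y: (-4 + 17)/2 = 13/2
Midpoint = (33/2, 13/2)

(33/2, 13/2)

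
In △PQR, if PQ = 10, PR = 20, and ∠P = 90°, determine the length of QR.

By the law of cosines: QR^2 = PQ^2 + PR^2 - 2*PQ*PR*cos(P)
QR^2 = 10^2 + 20^2 - 2*10*20*cos(90°)
QR^2 = 100 + 400 - 400*(0)
QR^2 = 500
QR = 10*sqrt(5)

10*sqrt(5)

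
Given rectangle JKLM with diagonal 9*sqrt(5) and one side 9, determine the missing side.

The diagonal of a rectangle forms a right triangle with the two sides.
Rearranging the Pythagorean theorem: missing side = sqrt(d^2 - known^2).
= sqrt(405 - 81) = sqrt(324) = 18.

18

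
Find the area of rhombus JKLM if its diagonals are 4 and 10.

Area = (4 * 10) / 2 = 40 / 2 = 20

20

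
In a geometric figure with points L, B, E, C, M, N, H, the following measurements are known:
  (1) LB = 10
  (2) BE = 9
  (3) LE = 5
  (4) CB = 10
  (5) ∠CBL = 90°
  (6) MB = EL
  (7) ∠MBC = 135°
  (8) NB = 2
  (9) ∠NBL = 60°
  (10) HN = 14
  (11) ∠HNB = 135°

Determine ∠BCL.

Step 1: By the law of cosines on triangle CBL: CL² = 10² + 10² − 2·10·10·cos(90°) = 200, so CL = 10·√2.
Step 2: By the inverse law of cosines on triangle BCL: cos(∠BCL) = (10² + (10·√2)² − 10²) / (2·10·10·√2) = 200/282.84 = 0.7071, so ∠BCL = 45°.

Therefore, the measure of angle ∠BCL = 45°.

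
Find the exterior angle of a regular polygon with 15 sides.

Each exterior angle of a regular n-gon is 360 / n.
For n = 15: 360 / 15 = 24 degrees.

24 degrees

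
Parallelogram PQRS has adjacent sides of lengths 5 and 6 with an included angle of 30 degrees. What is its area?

Area = 5 * 6 * sin(30°) = 30 * 1/2 = 15

15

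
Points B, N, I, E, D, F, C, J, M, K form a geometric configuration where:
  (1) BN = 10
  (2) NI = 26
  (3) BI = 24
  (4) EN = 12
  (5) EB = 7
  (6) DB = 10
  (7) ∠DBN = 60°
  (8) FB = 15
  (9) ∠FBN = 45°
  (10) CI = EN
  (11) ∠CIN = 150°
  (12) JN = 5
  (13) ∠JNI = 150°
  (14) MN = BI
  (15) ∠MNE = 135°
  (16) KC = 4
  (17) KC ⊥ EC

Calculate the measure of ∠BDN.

Step 1: By the law of cosines on triangle DBN: DN² = 10² + 10² − 2·10·10·cos(60°) = 100, so DN = 10.
Step 2: By the inverse law of cosines on triangle BDN: cos(∠BDN) = (10² + 10² − 10²) / (2·10·10) = 100/200 = 0.5, so ∠BDN = 60°.

Therefore, the measure of angle ∠BDN = 60°.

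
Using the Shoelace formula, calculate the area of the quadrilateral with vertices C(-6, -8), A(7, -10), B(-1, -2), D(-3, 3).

Using the Shoelace formula for a quadrilateral (vertices in order):
Area = (1/2)|sum of (x_i * y_(i+1) - x_(i+1) * y_i)|
Terms: (-6*-10 - 7*-8) = 116, (7*-2 - -1*-10) = -24, (-1*3 - -3*-2) = -9, (-3*-8 - -6*3) = 42
Sum = 125
Area = (1/2)(125) = 125/2

125/2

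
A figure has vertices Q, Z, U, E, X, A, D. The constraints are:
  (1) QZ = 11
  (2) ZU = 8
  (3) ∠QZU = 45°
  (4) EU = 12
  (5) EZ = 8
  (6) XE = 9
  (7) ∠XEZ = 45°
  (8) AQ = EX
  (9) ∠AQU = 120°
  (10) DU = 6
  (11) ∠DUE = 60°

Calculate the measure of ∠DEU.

Step 1: By the law of cosines on triangle EUD: ED² = 12² + 6² − 2·12·6·cos(60°) = 108, so ED = 6·√3.
Step 2: By the inverse law of cosines on triangle DEU: cos(∠DEU) = ((6·√3)² + 12² − 6²) / (2·6·√3·12) = 216/249.42 = 0.866, so ∠DEU = 30°.

Therefore, the measure of angle ∠DEU = 30°.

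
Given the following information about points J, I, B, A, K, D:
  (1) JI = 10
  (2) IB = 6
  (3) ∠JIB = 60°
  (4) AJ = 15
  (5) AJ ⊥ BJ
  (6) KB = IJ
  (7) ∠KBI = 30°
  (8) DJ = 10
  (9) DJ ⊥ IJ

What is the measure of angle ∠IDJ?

Step 1: By the law of cosines on triangle DJI: DI² = 10² + 10² − 2·10·10·cos(90°) = 200, so DI = 10·√2.
Step 2: By the inverse law of cosines on triangle IDJ: cos(∠IDJ) = ((10·√2)² + 10² − 10²) / (2·10·√2·10) = 200/282.84 = 0.7071, so ∠IDJ = 45°.

Therefore, the measure of angle ∠IDJ = 45°.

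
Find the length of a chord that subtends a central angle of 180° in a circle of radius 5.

Drop a perpendicular from the center to the chord, bisecting both the chord and the central angle.
Each half-chord = r sin(θ/2) = 5 sin(90°).
The full chord = 2 × 5 × sin(90°) = 10.

10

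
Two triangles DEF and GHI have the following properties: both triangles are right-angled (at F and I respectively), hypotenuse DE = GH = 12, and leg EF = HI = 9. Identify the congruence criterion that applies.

The given information matches HL: The hypotenuse and one leg of two right triangles are equal (Hypotenuse-Leg).

HL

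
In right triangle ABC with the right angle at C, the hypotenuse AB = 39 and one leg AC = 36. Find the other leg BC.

BC = sqrt(39^2 - 36^2) = sqrt(225) = 15

15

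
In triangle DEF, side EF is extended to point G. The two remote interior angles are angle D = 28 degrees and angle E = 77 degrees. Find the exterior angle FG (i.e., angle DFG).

The interior angle at F is 180 - 28 - 77 = 75 degrees.
The exterior angle and interior angle at F are supplementary:
Exterior angle = 180 - 75 = 105 degrees.

105 degrees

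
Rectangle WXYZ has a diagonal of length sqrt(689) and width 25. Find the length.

b = sqrt(d^2 - a^2) = sqrt(689 - 625) = sqrt(64) = 8

8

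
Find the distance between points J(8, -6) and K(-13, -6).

d = sqrt((-13 - 8)^2 + (-6 - -6)^2)
d = sqrt(-21^2 + 0^2)
d = sqrt(441 + 0)
d = sqrt(441) = 21

21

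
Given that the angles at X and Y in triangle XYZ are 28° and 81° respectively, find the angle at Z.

angle Z = 180 - 28 - 81 = 71 degrees.

71 degrees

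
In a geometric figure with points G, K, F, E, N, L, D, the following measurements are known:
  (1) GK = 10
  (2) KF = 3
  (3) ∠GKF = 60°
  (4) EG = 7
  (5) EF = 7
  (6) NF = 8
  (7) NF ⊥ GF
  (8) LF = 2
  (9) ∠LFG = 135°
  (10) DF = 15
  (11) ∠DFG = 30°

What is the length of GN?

Step 1: By the law of cosines on triangle FKG: FG² = 3² + 10² − 2·3·10·cos(60°) = 79, so FG = √79.
Step 2: By the law of cosines on triangle GFN: GN² = √79² + 8² − 2·√79·8·cos(90°) = 143, so GN = √143.

Therefore, the length of GN = √143.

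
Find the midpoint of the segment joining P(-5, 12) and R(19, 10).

The midpoint is the point halfway along the segment.
Move half the horizontal distance: -5 + (19 - -5)/2 = -5 + 24/2 = 7
Move half the vertical distance: 12 + (10 - 12)/2 = 12 + -2/2 = 11
Midpoint = (7, 11)

(7, 11)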